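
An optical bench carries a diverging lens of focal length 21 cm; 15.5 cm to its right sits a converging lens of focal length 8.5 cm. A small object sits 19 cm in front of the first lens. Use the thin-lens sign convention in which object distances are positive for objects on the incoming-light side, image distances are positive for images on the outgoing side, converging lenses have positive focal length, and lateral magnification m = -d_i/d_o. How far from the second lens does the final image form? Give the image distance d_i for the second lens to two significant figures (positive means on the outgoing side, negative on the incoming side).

Lens 1: 1/d_i1 = 1/f_1 - 1/d_o1 = 1/(-21) - 1/19 = -0.10025 cm^-1, so d_i1 = -9.975 cm.
With d_i1 < 0 the first image is virtual and lies on the object side; the object distance for lens 2 is d_o2 = 15.5 - (-9.975) = 25.475 cm.
Lens 2: 1/d_i2 = 1/f_2 - 1/d_o2 = 1/8.5 - 1/(25.475) = 0.07839 cm^-1, so d_i2 = 12.756 cm.

13 cm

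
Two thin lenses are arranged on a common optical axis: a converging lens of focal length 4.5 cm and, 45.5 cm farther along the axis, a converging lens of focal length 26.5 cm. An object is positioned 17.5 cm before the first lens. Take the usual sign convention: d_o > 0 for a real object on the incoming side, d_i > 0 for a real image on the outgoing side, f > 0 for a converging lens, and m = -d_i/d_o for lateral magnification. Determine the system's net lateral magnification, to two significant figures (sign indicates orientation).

Applying the thin-lens equation to the first lens, 1/4.5 = 1/17.5 + 1/d_i1, which gives d_i1 = 6.058 cm.
Its lateral magnification is m_1 = -d_i1/d_o1 = -(6.058)/17.5 = -0.3462.
The intermediate image is 6.058 cm to the right of lens 1, so d_o2 = L - d_i1 = 45.5 - 6.058 = 39.442 cm.
Applying the thin-lens equation again with f_2 = 26.5 cm and d_o2 = 39.442 cm gives d_i2 = 80.760 cm.
m_2 = -(80.760)/(39.442) = -2.0475.
Total m = m_1 x m_2 = (-0.3462)(-2.0475) = 0.7088.

0.71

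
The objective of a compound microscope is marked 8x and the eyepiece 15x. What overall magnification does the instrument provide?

The overall magnification of a compound microscope is the product of the objective and eyepiece magnifications:
M = M_obj x M_eye = 8 x 15 = 120.

120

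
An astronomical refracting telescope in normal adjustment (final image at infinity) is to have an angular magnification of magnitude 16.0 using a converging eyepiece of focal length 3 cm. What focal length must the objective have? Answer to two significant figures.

|M| = f_obj/|f_eye|, so f_obj = |M| x |f_eye| = 16.0 x 3 = 48.000 cm.

48 cm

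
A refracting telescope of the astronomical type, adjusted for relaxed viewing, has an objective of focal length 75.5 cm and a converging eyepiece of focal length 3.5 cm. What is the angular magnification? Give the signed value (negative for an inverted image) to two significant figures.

M = -f_obj/f_eye = -75.5/(3.5) = -21.571.

-22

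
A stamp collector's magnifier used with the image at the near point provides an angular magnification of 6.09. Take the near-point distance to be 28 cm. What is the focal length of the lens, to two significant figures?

For the image at the near point, M = 1 + D/f.
f = D/(M - 1) = 28/(6.09 - 1) = 5.501 cm.

5.5 cm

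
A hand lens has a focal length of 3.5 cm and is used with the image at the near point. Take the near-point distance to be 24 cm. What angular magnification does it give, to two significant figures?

M = 1 + D/f = 1 + 24/3.5 = 7.857.

7.9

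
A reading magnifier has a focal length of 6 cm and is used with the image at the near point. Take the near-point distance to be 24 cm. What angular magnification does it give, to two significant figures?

5.0

M = 1 + D/f = 1 + 24/6 = 5.000.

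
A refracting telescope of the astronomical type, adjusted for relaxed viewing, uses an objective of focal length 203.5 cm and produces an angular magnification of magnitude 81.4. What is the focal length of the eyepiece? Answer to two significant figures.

|M| = f_obj/f_eye, so f_eye = f_obj/|M| = 203.5/81.4 = 2.500 cm.

2.5 cm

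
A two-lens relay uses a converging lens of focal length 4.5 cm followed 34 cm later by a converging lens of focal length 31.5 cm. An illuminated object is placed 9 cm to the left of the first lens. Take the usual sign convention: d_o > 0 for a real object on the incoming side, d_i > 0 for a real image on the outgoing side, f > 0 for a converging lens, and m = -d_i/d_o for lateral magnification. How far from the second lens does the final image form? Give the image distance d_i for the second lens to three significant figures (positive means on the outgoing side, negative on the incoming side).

Applying the thin-lens equation to the first lens, 1/4.5 = 1/9 + 1/d_i1, which gives d_i1 = 9.000 cm.
Object distance for lens 2: d_o2 = 34 - 9.000 = 25.000 cm.
Applying the thin-lens equation again with f_2 = 31.5 cm and d_o2 = 25.000 cm gives d_i2 = -121.154 cm.

-121 cm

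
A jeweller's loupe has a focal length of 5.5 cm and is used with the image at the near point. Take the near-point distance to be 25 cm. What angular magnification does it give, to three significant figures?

5.55

M = 1 + D/f = 1 + 25/5.5 = 5.545.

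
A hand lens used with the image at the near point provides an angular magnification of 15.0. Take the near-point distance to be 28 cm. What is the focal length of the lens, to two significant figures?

For the image at the near point, M = 1 + D/f.
f = D/(M - 1) = 28/(15.0 - 1) = 2.000 cm.

2.0 cm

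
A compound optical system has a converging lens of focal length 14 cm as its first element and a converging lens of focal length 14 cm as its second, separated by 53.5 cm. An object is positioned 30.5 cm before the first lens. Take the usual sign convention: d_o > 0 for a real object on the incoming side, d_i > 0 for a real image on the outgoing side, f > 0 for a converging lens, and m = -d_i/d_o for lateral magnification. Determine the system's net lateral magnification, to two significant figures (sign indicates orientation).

Applying the thin-lens equation to the first lens, 1/14 = 1/30.5 + 1/d_i1, which gives d_i1 = 25.879 cm.
Its lateral magnification is m_1 = -d_i1/d_o1 = -(25.879)/30.5 = -0.8485.
Object distance for lens 2: d_o2 = 53.5 - 25.879 = 27.621 cm.
Applying the thin-lens equation again with f_2 = 14 cm and d_o2 = 27.621 cm gives d_i2 = 28.389 cm.
m_2 = -(28.389)/(27.621) = -1.0278.
The system's lateral magnification is m_1 m_2 = (-0.8485)(-1.0278) = 0.8721.

0.87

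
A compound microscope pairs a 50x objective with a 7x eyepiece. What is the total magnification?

The overall magnification of a compound microscope is the product of the objective and eyepiece magnifications:
M = M_obj x M_eye = 50 x 7 = 350.

350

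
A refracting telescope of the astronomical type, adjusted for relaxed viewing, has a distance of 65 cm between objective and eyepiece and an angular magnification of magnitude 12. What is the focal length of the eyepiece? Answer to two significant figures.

5.0 cm

In normal adjustment the tube length equals f_obj + f_eye and |M| = f_obj/f_eye.
So f_obj = 12 f_eye and 12 f_eye + f_eye = 65 cm, giving f_eye = 65/13 = 5.000 cm and f_obj = 60.000 cm.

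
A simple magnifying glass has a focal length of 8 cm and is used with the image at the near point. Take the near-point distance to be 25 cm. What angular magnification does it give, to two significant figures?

4.1

M = 1 + D/f = 1 + 25/8 = 4.125.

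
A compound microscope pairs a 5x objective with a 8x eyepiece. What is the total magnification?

40

The overall magnification of a compound microscope is the product of the objective and eyepiece magnifications:
M = M_obj x M_eye = 5 x 8 = 40.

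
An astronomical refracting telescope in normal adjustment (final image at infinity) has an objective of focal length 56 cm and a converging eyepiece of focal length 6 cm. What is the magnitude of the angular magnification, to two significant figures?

9.3

|M| = f_obj/|f_eye| = 56/6 = 9.333.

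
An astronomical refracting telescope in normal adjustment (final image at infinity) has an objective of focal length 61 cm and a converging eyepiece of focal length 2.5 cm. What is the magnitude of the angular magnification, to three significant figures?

|M| = f_obj/|f_eye| = 61/2.5 = 24.400.

24.4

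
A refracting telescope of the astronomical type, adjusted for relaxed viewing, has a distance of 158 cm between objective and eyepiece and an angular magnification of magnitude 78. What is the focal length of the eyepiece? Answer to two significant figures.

2.0 cm

In normal adjustment the tube length equals f_obj + f_eye and |M| = f_obj/f_eye.
So f_obj = 78 f_eye and 78 f_eye + f_eye = 158 cm, giving f_eye = 158/79 = 2.000 cm and f_obj = 156.000 cm.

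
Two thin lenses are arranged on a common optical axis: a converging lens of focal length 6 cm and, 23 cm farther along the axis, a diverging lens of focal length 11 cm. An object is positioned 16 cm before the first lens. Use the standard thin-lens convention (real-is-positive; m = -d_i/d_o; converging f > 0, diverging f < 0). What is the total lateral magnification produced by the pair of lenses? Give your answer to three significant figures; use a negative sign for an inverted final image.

First lens: d_i1 = 1/(1/6 - 1/16) = 9.600 cm.
m_1 = -(9.600)/16 = -0.6000.
The intermediate image is 9.600 cm to the right of lens 1, so d_o2 = L - d_i1 = 23 - 9.600 = 13.400 cm.
Second lens: d_i2 = 1/(1/(-11) - 1/(13.400)) = -6.041 cm.
m_2 = -(-6.041)/(13.400) = 0.4508.
Overall magnification: m = m_1 m_2 = -0.2705.

-0.270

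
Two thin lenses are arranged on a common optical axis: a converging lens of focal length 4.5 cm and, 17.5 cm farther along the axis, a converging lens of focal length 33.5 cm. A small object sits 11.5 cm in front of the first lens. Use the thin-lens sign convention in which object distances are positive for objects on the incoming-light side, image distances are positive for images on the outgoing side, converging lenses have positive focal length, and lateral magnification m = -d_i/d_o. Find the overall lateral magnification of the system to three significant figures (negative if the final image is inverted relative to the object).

-0.921

First lens: d_i1 = 1/(1/4.5 - 1/11.5) = 7.393 cm.
m_1 = -(7.393)/11.5 = -0.6429.
The intermediate image is 7.393 cm to the right of lens 1, so d_o2 = L - d_i1 = 17.5 - 7.393 = 10.107 cm.
Second lens: d_i2 = 1/(1/33.5 - 1/(10.107)) = -14.474 cm.
m_2 = -(-14.474)/(10.107) = 1.4321.
The system's lateral magnification is m_1 m_2 = (-0.6429)(1.4321) = -0.9206.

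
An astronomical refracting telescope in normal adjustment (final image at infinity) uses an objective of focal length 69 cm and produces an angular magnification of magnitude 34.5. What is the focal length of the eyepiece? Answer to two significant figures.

2.0 cm

|M| = f_obj/f_eye, so f_eye = f_obj/|M| = 69/34.5 = 2.000 cm.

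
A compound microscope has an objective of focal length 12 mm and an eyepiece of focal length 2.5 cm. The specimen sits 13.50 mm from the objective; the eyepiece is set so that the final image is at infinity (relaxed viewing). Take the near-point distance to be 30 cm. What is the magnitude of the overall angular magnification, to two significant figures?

Convert to cm: f_obj = 12 mm = 1.2 cm; d_o = 13.50 mm = 1.35 cm.
Objective: 1/d_i = 1/f_obj - 1/d_o = 1/1.2 - 1/1.35 = 0.09259 cm^-1, so d_i = 10.800 cm.
m_obj = -d_i/d_o = -10.800/1.35 = -8.000.
Eyepiece angular magnification (image at infinity): M_eye = D/f_e = 30/2.5 = 12.000.
Overall M = m_obj x M_eye = (-8.000)(12.000) = -96.00.
|M| = 96.00.

96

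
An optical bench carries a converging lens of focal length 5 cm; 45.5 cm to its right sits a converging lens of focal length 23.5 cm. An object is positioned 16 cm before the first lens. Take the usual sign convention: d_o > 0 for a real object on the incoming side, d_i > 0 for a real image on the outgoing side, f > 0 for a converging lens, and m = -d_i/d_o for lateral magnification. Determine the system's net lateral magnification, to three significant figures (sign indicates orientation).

0.725

First lens: d_i1 = 1/(1/5 - 1/16) = 7.273 cm.
m_1 = -(7.273)/16 = -0.4545.
The intermediate image is 7.273 cm to the right of lens 1, so d_o2 = L - d_i1 = 45.5 - 7.273 = 38.227 cm.
Second lens: d_i2 = 1/(1/23.5 - 1/(38.227)) = 60.998 cm.
m_2 = -(60.998)/(38.227) = -1.5957.
Total m = m_1 x m_2 = (-0.4545)(-1.5957) = 0.7253.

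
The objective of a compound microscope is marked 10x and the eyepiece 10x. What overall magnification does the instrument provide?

The overall magnification of a compound microscope is the product of the objective and eyepiece magnifications:
M = M_obj x M_eye = 10 x 10 = 100.

100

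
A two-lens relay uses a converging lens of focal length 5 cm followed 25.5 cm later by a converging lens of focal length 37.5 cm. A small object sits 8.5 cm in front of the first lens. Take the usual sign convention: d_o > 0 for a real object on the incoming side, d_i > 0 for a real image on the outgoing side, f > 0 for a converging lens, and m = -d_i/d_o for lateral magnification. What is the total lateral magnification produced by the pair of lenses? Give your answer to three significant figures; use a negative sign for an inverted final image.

Applying the thin-lens equation to the first lens, 1/5 = 1/8.5 + 1/d_i1, which gives d_i1 = 12.143 cm.
Its lateral magnification is m_1 = -d_i1/d_o1 = -(12.143)/8.5 = -1.4286.
That image sits 13.357 cm in front of the second lens, so d_o2 = 13.357 cm.
Applying the thin-lens equation again with f_2 = 37.5 cm and d_o2 = 13.357 cm gives d_i2 = -20.747 cm.
m_2 = -(-20.747)/(13.357) = 1.5533.
Overall magnification: m = m_1 m_2 = -2.2189.

-2.22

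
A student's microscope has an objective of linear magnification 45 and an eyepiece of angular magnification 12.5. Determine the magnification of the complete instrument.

562.5

The overall magnification of a compound microscope is the product of the objective and eyepiece magnifications:
M = M_obj x M_eye = 45 x 12.5 = 562.5.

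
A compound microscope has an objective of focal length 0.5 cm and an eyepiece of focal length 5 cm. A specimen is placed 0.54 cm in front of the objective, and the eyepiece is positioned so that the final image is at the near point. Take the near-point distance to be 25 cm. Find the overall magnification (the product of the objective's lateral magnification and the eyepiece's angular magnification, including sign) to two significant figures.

Objective: 1/d_i = 1/f_obj - 1/d_o = 1/0.5 - 1/0.54 = 0.14815 cm^-1, so d_i = 6.750 cm.
m_obj = -d_i/d_o = -6.750/0.54 = -12.500.
Eyepiece angular magnification (image at near point): M_eye = 1 + D/f_e = 1 + 25/5 = 6.000.
Overall M = m_obj x M_eye = (-12.500)(6.000) = -75.00.

-75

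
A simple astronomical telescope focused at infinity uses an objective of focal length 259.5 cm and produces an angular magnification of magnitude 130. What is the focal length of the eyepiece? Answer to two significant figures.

|M| = f_obj/f_eye, so f_eye = f_obj/|M| = 259.5/130.0 = 1.996 cm.

2.0 cm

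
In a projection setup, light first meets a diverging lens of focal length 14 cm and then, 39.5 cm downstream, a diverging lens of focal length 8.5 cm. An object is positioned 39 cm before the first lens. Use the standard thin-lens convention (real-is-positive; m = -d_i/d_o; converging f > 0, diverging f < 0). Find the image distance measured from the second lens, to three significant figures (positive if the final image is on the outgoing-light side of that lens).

First lens: d_i1 = 1/(1/(-14) - 1/39) = -10.302 cm.
With d_i1 < 0 the first image is virtual and lies on the object side; the object distance for lens 2 is d_o2 = 39.5 - (-10.302) = 49.802 cm.
Second lens: d_i2 = 1/(1/(-8.5) - 1/(49.802)) = -7.261 cm.

-7.26 cm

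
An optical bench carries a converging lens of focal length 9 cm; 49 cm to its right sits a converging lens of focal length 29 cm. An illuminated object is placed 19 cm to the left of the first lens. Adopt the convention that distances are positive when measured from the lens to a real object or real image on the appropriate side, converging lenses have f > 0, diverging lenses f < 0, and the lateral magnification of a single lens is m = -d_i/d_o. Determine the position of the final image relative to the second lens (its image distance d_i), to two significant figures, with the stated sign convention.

320 cm

Applying the thin-lens equation to the first lens, 1/9 = 1/19 + 1/d_i1, which gives d_i1 = 17.100 cm.
The intermediate image is 17.100 cm to the right of lens 1, so d_o2 = L - d_i1 = 49 - 17.100 = 31.900 cm.
Applying the thin-lens equation again with f_2 = 29 cm and d_o2 = 31.900 cm gives d_i2 = 319.000 cm.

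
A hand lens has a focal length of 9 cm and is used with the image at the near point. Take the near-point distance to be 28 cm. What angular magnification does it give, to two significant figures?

M = 1 + D/f = 1 + 28/9 = 4.111.

4.1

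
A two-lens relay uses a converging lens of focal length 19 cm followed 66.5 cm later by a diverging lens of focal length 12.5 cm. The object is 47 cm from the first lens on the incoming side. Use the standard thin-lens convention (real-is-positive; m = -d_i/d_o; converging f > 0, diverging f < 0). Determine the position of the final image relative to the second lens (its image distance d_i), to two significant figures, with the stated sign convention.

First lens: d_i1 = 1/(1/19 - 1/47) = 31.893 cm.
The intermediate image is 31.893 cm to the right of lens 1, so d_o2 = L - d_i1 = 66.5 - 31.893 = 34.607 cm.
Second lens: d_i2 = 1/(1/(-12.5) - 1/(34.607)) = -9.183 cm.

-9.2 cm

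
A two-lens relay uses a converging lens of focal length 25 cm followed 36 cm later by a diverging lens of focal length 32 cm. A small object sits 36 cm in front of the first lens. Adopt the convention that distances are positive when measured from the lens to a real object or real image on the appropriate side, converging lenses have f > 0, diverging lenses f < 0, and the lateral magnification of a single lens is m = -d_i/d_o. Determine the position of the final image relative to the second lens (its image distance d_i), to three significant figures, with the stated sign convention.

Applying the thin-lens equation to the first lens, 1/25 = 1/36 + 1/d_i1, which gives d_i1 = 81.818 cm.
Since 81.818 cm > 36 cm, the first image lies past the second lens and serves as a virtual object: d_o2 = L - d_i1 = -45.818 cm.
Applying the thin-lens equation again with f_2 = -32 cm and d_o2 = -45.818 cm gives d_i2 = -106.105 cm.

-106 cm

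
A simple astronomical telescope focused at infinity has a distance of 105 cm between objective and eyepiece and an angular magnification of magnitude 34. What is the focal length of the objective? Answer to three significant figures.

In normal adjustment the tube length equals f_obj + f_eye and |M| = f_obj/f_eye.
So f_obj = 34 f_eye and 34 f_eye + f_eye = 105 cm, giving f_eye = 105/35 = 3.000 cm and f_obj = 102.000 cm.

102 cm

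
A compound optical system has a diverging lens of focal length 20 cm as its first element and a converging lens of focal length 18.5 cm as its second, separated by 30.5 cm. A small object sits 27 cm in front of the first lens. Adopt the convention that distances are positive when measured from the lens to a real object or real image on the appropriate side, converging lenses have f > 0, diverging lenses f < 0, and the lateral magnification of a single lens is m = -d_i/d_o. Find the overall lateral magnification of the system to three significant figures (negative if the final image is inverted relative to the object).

Lens 1: 1/d_i1 = 1/f_1 - 1/d_o1 = 1/(-20) - 1/27 = -0.08704 cm^-1, so d_i1 = -11.489 cm.
m_1 = -(-11.489)/27 = 0.4255.
With d_i1 < 0 the first image is virtual and lies on the object side; the object distance for lens 2 is d_o2 = 30.5 - (-11.489) = 41.989 cm.
Lens 2: 1/d_i2 = 1/f_2 - 1/d_o2 = 1/18.5 - 1/(41.989) = 0.03024 cm^-1, so d_i2 = 33.070 cm.
m_2 = -(33.070)/(41.989) = -0.7876.
The system's lateral magnification is m_1 m_2 = (0.4255)(-0.7876) = -0.3351.

-0.335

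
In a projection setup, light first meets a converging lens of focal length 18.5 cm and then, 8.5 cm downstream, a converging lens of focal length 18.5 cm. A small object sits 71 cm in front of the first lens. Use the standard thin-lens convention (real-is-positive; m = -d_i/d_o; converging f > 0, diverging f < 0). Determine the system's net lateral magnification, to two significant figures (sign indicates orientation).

-0.19

Lens 1: 1/d_i1 = 1/f_1 - 1/d_o1 = 1/18.5 - 1/71 = 0.03997 cm^-1, so d_i1 = 25.019 cm.
m_1 = -(25.019)/71 = -0.3524.
Since 25.019 cm > 8.5 cm, the first image lies past the second lens and serves as a virtual object: d_o2 = L - d_i1 = -16.519 cm.
Lens 2: 1/d_i2 = 1/f_2 - 1/d_o2 = 1/18.5 - 1/(-16.519) = 0.11459 cm^-1, so d_i2 = 8.727 cm.
m_2 = -(8.727)/(-16.519) = 0.5283.
Total m = m_1 x m_2 = (-0.3524)(0.5283) = -0.1862.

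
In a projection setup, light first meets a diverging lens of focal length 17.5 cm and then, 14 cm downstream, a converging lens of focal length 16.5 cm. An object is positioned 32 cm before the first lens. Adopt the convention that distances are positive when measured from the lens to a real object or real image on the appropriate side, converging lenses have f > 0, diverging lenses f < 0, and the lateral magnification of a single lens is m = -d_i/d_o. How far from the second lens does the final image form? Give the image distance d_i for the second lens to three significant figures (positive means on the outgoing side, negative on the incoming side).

47.4 cm

Lens 1: 1/d_i1 = 1/f_1 - 1/d_o1 = 1/(-17.5) - 1/32 = -0.08839 cm^-1, so d_i1 = -11.313 cm.
With d_i1 < 0 the first image is virtual and lies on the object side; the object distance for lens 2 is d_o2 = 14 - (-11.313) = 25.313 cm.
Lens 2: 1/d_i2 = 1/f_2 - 1/d_o2 = 1/16.5 - 1/(25.313) = 0.02110 cm^-1, so d_i2 = 47.391 cm.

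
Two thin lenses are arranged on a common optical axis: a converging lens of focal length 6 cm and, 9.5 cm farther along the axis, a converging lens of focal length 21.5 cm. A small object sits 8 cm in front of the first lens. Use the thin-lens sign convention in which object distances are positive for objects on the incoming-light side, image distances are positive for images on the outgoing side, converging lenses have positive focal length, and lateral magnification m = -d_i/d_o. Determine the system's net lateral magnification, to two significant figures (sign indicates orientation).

-1.8

Applying the thin-lens equation to the first lens, 1/6 = 1/8 + 1/d_i1, which gives d_i1 = 24.000 cm.
Its lateral magnification is m_1 = -d_i1/d_o1 = -(24.000)/8 = -3.0000.
Since 24.000 cm > 9.5 cm, the first image lies past the second lens and serves as a virtual object: d_o2 = L - d_i1 = -14.500 cm.
Applying the thin-lens equation again with f_2 = 21.5 cm and d_o2 = -14.500 cm gives d_i2 = 8.660 cm.
m_2 = -(8.660)/(-14.500) = 0.5972.
Overall magnification: m = m_1 m_2 = -1.7917.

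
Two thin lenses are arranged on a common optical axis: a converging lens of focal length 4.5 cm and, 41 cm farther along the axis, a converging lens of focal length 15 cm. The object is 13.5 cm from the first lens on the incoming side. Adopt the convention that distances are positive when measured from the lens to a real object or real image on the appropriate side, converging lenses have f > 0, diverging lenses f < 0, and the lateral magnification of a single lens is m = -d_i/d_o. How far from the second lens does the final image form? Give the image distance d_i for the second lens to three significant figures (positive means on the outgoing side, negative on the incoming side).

Applying the thin-lens equation to the first lens, 1/4.5 = 1/13.5 + 1/d_i1, which gives d_i1 = 6.750 cm.
The intermediate image is 6.750 cm to the right of lens 1, so d_o2 = L - d_i1 = 41 - 6.750 = 34.250 cm.
Applying the thin-lens equation again with f_2 = 15 cm and d_o2 = 34.250 cm gives d_i2 = 26.688 cm.

26.7 cm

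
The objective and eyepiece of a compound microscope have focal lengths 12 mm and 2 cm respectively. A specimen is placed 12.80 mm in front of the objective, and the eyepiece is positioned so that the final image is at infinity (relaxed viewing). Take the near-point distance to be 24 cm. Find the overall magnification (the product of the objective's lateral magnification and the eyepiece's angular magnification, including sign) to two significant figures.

Convert to cm: f_obj = 12 mm = 1.2 cm; d_o = 12.80 mm = 1.28 cm.
Objective: 1/d_i = 1/f_obj - 1/d_o = 1/1.2 - 1/1.28 = 0.05208 cm^-1, so d_i = 19.200 cm.
m_obj = -d_i/d_o = -19.200/1.28 = -15.000.
Eyepiece angular magnification (image at infinity): M_eye = D/f_e = 24/2 = 12.000.
Overall M = m_obj x M_eye = (-15.000)(12.000) = -180.00.

-180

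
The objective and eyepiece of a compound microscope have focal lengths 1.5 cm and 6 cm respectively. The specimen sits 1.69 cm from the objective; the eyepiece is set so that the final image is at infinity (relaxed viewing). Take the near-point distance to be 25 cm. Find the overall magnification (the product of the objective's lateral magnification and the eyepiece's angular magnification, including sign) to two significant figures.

-33

Objective: 1/d_i = 1/f_obj - 1/d_o = 1/1.5 - 1/1.69 = 0.07495 cm^-1, so d_i = 13.342 cm.
m_obj = -d_i/d_o = -13.342/1.69 = -7.895.
Eyepiece angular magnification (image at infinity): M_eye = D/f_e = 25/6 = 4.167.
Overall M = m_obj x M_eye = (-7.895)(4.167) = -32.89.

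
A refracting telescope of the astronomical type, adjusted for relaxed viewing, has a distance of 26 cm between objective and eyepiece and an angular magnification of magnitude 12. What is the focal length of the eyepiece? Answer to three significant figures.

2.00 cm

In normal adjustment the tube length equals f_obj + f_eye and |M| = f_obj/f_eye.
So f_obj = 12 f_eye and 12 f_eye + f_eye = 26 cm, giving f_eye = 26/13 = 2.000 cm and f_obj = 24.000 cm.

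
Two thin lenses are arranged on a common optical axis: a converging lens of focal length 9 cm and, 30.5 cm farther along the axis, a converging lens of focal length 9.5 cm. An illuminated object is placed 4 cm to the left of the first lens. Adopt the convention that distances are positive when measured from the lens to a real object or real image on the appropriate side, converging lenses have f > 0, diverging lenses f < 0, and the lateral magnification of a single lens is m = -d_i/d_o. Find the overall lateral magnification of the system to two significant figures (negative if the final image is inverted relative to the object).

Applying the thin-lens equation to the first lens, 1/9 = 1/4 + 1/d_i1, which gives d_i1 = -7.200 cm.
Its lateral magnification is m_1 = -d_i1/d_o1 = -(-7.200)/4 = 1.8000.
The intermediate image is virtual, 7.200 cm to the left of lens 1, so d_o2 = L - d_i1 = 30.5 - (-7.200) = 37.700 cm.
Applying the thin-lens equation again with f_2 = 9.5 cm and d_o2 = 37.700 cm gives d_i2 = 12.700 cm.
m_2 = -(12.700)/(37.700) = -0.3369.
The system's lateral magnification is m_1 m_2 = (1.8000)(-0.3369) = -0.6064.

-0.61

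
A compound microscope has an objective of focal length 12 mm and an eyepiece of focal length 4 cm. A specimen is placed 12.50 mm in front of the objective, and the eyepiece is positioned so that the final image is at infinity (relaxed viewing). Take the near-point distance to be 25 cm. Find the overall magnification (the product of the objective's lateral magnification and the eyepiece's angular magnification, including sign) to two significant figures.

-150

Convert to cm: f_obj = 12 mm = 1.2 cm; d_o = 12.50 mm = 1.25 cm.
Objective: 1/d_i = 1/f_obj - 1/d_o = 1/1.2 - 1/1.25 = 0.03333 cm^-1, so d_i = 30.000 cm.
m_obj = -d_i/d_o = -30.000/1.25 = -24.000.
Eyepiece angular magnification (image at infinity): M_eye = D/f_e = 25/4 = 6.250.
Overall M = m_obj x M_eye = (-24.000)(6.250) = -150.00.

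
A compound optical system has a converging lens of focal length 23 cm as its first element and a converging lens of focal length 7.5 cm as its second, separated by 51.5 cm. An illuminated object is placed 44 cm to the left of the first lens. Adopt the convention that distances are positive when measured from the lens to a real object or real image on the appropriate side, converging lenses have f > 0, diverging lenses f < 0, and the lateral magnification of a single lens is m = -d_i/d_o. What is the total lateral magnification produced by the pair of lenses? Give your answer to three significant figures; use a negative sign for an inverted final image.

-1.96

Lens 1: 1/d_i1 = 1/f_1 - 1/d_o1 = 1/23 - 1/44 = 0.02075 cm^-1, so d_i1 = 48.190 cm.
m_1 = -(48.190)/44 = -1.0952.
That image sits 3.310 cm in front of the second lens, so d_o2 = 3.310 cm.
Lens 2: 1/d_i2 = 1/f_2 - 1/d_o2 = 1/7.5 - 1/(3.310) = -0.16882 cm^-1, so d_i2 = -5.923 cm.
m_2 = -(-5.923)/(3.310) = 1.7898.
Total m = m_1 x m_2 = (-1.0952)(1.7898) = -1.9602.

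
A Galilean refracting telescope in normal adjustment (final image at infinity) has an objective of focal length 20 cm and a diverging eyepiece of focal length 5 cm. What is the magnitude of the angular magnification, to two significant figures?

4.0

|M| = f_obj/|f_eye| = 20/5 = 4.000.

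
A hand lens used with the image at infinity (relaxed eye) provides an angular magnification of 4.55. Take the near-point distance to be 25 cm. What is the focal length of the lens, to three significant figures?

For the image at infinity, M = D/f.
f = D/M = 25/4.55 = 5.495 cm.

5.49 cm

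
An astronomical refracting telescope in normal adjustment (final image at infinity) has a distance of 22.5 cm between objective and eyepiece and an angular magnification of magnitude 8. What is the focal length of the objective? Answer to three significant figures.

20.0 cm

In normal adjustment the tube length equals f_obj + f_eye and |M| = f_obj/f_eye.
So f_obj = 8 f_eye and 8 f_eye + f_eye = 22.5 cm, giving f_eye = 22.5/9 = 2.500 cm and f_obj = 20.000 cm.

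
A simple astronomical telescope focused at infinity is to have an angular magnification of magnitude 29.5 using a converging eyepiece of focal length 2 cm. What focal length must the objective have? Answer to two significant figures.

|M| = f_obj/|f_eye|, so f_obj = |M| x |f_eye| = 29.5 x 2 = 59.000 cm.

59 cm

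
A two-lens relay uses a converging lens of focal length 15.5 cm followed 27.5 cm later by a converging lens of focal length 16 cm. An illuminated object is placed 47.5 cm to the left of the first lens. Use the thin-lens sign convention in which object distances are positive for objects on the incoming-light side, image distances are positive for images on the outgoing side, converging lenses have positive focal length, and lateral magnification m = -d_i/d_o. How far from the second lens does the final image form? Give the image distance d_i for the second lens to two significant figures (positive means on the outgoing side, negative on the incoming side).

-6.2 cm

Applying the thin-lens equation to the first lens, 1/15.5 = 1/47.5 + 1/d_i1, which gives d_i1 = 23.008 cm.
Object distance for lens 2: d_o2 = 27.5 - 23.008 = 4.492 cm.
Applying the thin-lens equation again with f_2 = 16 cm and d_o2 = 4.492 cm gives d_i2 = -6.246 cm.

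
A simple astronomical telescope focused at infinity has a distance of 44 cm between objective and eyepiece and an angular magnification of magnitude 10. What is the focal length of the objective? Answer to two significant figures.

In normal adjustment the tube length equals f_obj + f_eye and |M| = f_obj/f_eye.
So f_obj = 10 f_eye and 10 f_eye + f_eye = 44 cm, giving f_eye = 44/11 = 4.000 cm and f_obj = 40.000 cm.

40 cm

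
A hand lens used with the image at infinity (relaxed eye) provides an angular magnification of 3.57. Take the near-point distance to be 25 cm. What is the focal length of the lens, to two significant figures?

For the image at infinity, M = D/f.
f = D/M = 25/3.57 = 7.003 cm.

7.0 cm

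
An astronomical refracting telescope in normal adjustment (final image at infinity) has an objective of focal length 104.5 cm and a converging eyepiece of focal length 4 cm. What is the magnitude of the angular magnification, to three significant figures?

|M| = f_obj/|f_eye| = 104.5/4 = 26.125.

26.1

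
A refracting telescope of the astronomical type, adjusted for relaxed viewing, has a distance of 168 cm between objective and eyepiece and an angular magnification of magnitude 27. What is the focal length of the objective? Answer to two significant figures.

In normal adjustment the tube length equals f_obj + f_eye and |M| = f_obj/f_eye.
So f_obj = 27 f_eye and 27 f_eye + f_eye = 168 cm, giving f_eye = 168/28 = 6.000 cm and f_obj = 162.000 cm.

160 cm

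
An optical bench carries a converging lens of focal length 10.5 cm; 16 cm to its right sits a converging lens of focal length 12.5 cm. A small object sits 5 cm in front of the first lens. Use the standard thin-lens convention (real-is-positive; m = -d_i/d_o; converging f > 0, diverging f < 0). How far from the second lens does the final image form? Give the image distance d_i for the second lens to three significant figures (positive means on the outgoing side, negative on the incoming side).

24.5 cm

Applying the thin-lens equation to the first lens, 1/10.5 = 1/5 + 1/d_i1, which gives d_i1 = -9.545 cm.
The intermediate image is virtual, 9.545 cm to the left of lens 1, so d_o2 = L - d_i1 = 16 - (-9.545) = 25.545 cm.
Applying the thin-lens equation again with f_2 = 12.5 cm and d_o2 = 25.545 cm gives d_i2 = 24.477 cm.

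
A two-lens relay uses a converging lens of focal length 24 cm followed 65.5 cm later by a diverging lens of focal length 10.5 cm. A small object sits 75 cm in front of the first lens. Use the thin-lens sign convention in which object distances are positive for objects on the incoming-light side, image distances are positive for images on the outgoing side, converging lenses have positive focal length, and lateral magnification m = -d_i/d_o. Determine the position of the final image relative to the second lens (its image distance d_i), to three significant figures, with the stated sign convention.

-7.79 cm

Applying the thin-lens equation to the first lens, 1/24 = 1/75 + 1/d_i1, which gives d_i1 = 35.294 cm.
The intermediate image is 35.294 cm to the right of lens 1, so d_o2 = L - d_i1 = 65.5 - 35.294 = 30.206 cm.
Applying the thin-lens equation again with f_2 = -10.5 cm and d_o2 = 30.206 cm gives d_i2 = -7.792 cm.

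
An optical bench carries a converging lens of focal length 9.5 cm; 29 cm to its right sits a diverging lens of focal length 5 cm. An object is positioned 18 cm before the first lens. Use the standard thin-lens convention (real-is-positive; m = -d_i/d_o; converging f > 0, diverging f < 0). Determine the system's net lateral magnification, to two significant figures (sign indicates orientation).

-0.40

First lens: d_i1 = 1/(1/9.5 - 1/18) = 20.118 cm.
m_1 = -(20.118)/18 = -1.1176.
Object distance for lens 2: d_o2 = 29 - 20.118 = 8.882 cm.
Second lens: d_i2 = 1/(1/(-5) - 1/(8.882)) = -3.199 cm.
m_2 = -(-3.199)/(8.882) = 0.3602.
Overall magnification: m = m_1 m_2 = -0.4025.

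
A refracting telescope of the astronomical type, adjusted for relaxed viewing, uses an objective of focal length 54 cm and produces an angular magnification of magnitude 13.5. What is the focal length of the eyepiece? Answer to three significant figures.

4.00 cm

|M| = f_obj/f_eye, so f_eye = f_obj/|M| = 54/13.5 = 4.000 cm.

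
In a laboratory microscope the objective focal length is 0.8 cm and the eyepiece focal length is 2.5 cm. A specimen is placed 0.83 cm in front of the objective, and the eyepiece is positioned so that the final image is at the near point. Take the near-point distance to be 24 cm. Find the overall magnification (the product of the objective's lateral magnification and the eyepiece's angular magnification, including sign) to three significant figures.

Objective: 1/d_i = 1/f_obj - 1/d_o = 1/0.8 - 1/0.83 = 0.04518 cm^-1, so d_i = 22.133 cm.
m_obj = -d_i/d_o = -22.133/0.83 = -26.667.
Eyepiece angular magnification (image at near point): M_eye = 1 + D/f_e = 1 + 24/2.5 = 10.600.
Overall M = m_obj x M_eye = (-26.667)(10.600) = -282.67.

-283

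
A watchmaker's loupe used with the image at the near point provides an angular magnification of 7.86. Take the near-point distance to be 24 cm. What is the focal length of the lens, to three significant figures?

3.50 cm

For the image at the near point, M = 1 + D/f.
f = D/(M - 1) = 24/(7.86 - 1) = 3.499 cm.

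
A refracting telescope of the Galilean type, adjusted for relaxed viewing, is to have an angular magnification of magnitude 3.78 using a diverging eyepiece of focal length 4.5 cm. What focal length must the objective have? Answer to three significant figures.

|M| = f_obj/|f_eye|, so f_obj = |M| x |f_eye| = 3.78 x 4.5 = 17.010 cm.

17.0 cm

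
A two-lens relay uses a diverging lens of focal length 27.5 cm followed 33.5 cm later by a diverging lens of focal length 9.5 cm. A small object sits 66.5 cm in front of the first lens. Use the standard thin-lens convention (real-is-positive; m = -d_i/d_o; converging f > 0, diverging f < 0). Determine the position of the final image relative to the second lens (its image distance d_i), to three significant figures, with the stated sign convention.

-8.05 cm

Lens 1: 1/d_i1 = 1/f_1 - 1/d_o1 = 1/(-27.5) - 1/66.5 = -0.05140 cm^-1, so d_i1 = -19.455 cm.
With d_i1 < 0 the first image is virtual and lies on the object side; the object distance for lens 2 is d_o2 = 33.5 - (-19.455) = 52.955 cm.
Lens 2: 1/d_i2 = 1/f_2 - 1/d_o2 = 1/(-9.5) - 1/(52.955) = -0.12415 cm^-1, so d_i2 = -8.055 cm.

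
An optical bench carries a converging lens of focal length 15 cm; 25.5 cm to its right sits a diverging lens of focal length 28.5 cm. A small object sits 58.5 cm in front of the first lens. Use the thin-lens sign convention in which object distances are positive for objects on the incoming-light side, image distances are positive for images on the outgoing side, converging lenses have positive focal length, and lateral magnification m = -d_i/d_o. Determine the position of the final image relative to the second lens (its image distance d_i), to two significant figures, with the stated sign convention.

-4.5 cm

Applying the thin-lens equation to the first lens, 1/15 = 1/58.5 + 1/d_i1, which gives d_i1 = 20.172 cm.
Object distance for lens 2: d_o2 = 25.5 - 20.172 = 5.328 cm.
Applying the thin-lens equation again with f_2 = -28.5 cm and d_o2 = 5.328 cm gives d_i2 = -4.489 cm.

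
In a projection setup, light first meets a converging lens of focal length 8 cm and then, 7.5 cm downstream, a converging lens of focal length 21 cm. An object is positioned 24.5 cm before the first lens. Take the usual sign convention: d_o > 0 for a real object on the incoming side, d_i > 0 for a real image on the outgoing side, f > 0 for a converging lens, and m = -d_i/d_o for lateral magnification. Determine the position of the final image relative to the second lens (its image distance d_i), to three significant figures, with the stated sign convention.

First lens: d_i1 = 1/(1/8 - 1/24.5) = 11.879 cm.
Since 11.879 cm > 7.5 cm, the first image lies past the second lens and serves as a virtual object: d_o2 = L - d_i1 = -4.379 cm.
Second lens: d_i2 = 1/(1/21 - 1/(-4.379)) = 3.623 cm.

3.62 cm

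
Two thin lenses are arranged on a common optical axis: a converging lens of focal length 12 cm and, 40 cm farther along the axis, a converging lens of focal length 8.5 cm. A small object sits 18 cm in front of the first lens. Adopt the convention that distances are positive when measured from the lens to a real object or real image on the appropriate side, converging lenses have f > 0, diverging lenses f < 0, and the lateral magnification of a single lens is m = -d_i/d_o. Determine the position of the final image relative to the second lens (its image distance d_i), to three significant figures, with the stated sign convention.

Lens 1: 1/d_i1 = 1/f_1 - 1/d_o1 = 1/12 - 1/18 = 0.02778 cm^-1, so d_i1 = 36.000 cm.
That image sits 4.000 cm in front of the second lens, so d_o2 = 4.000 cm.
Lens 2: 1/d_i2 = 1/f_2 - 1/d_o2 = 1/8.5 - 1/(4.000) = -0.13235 cm^-1, so d_i2 = -7.556 cm.

-7.56 cm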